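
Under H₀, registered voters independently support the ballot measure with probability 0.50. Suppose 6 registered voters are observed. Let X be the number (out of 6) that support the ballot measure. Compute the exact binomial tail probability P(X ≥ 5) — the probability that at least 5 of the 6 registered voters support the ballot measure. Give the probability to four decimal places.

X ~ Binomial(n=6, p=0.50).
P(X ≥ 5) = C(6,5)·0.50^5·0.50^1 + C(6,6)·0.50^6·0.50^0.
= 0.093750 + 0.015625 = 0.1094.

P = 0.1094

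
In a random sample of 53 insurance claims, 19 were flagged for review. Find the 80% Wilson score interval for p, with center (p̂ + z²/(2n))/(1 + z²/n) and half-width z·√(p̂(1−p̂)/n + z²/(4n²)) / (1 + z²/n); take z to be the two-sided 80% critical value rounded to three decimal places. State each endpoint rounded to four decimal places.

p̂ = 19/53 = 0.35849; z = 1.282, so z² = 1.643524.
1 + z²/n = 1.031010.
Adjusted center: (0.35849 + z²/(2n))/1.031010 = 0.36275.
Radicand: p̂(1−p̂)/n + z²/(4n²) = 0.004339152 + 0.000146273 = 0.004485425.
Half-width = z·√(radicand)/denom = 1.282·0.066973/1.031010 = 0.08328.
CI: 0.36275 ± 0.08328 = (0.2795, 0.4460).

(0.2795, 0.4460)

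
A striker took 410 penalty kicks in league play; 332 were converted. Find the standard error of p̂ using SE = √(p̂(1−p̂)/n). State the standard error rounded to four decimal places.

Sample proportion p̂ = 332/410 = 0.80976.
p̂(1−p̂) = 0.154049.
Dividing by n and taking the root: √0.000375729 = 0.0194.

SE = 0.0194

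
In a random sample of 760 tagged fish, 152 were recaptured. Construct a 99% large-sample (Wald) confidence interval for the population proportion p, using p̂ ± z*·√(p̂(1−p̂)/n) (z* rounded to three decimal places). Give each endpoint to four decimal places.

(0.1626, 0.2374)

With x = 152 successes in n = 760, p̂ = 0.20000.
SE = √(p̂(1−p̂)/n) = √(0.160000/760) = 0.014510.
The 99% critical value is z* = 2.576.
Margin = 2.576·0.014510 = 0.03738.
So the interval runs from 0.1626 to 0.2374.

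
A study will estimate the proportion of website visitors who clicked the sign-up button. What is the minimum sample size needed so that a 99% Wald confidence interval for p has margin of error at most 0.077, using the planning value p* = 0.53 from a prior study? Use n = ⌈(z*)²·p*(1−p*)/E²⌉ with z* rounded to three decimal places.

z* = 2.576 at the 99% level.
p*(1−p*) = 0.2491.
(z*)²·p*(1−p*)/E² = 6.635776·0.2491/0.005929 = 278.794.
Rounding up, n = 279.

n = 279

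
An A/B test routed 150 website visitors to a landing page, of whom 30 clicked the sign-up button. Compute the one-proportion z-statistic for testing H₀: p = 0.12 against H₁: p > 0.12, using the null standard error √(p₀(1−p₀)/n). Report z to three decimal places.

p̂ = 30/150 = 0.20000.
Under H₀, SE = √(p₀(1−p₀)/n) = √(0.12·0.88/150) = √0.000704000 = 0.026533.
Test statistic: z = 0.08000/0.026533 = 3.015.

z = 3.015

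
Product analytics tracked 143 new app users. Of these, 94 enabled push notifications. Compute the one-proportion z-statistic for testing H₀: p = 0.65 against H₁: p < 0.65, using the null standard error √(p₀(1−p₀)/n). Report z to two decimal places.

z = 0.18

p̂ = 94/143 = 0.65734.
Under H₀, SE = √(p₀(1−p₀)/n) = √(0.65·0.35/143) = √0.001590909 = 0.039886.
z = (0.65734 − 0.65)/0.039886 = 0.00734/0.039886 = 0.18.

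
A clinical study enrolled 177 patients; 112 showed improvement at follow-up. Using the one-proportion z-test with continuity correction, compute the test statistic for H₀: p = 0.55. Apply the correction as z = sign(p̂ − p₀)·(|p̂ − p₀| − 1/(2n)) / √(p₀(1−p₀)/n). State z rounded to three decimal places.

Sample proportion p̂ = 112/177 = 0.63277. p̂ − p₀ = 0.082768.
1/(2n) = 0.002825.
Corrected numerator: |0.082768| − 0.002825 = 0.079943.
SE₀ = √(0.55·0.45/177) = 0.037394.
z = (+)0.079943/0.037394 = 2.138.

z = 2.138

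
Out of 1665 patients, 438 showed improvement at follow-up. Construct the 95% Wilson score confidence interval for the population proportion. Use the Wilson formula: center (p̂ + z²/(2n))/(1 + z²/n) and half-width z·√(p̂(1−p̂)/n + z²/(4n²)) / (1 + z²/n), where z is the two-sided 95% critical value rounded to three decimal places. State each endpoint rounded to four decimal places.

Here p̂ = 438/1665 = 0.26306 and z = 1.960 (z² = 3.841600).
Denominator 1 + z²/n = 1 + 3.841600/1665 = 1.002307.
Center = (0.26306 + 0.001154)/1.002307 = 0.26361.
Radicand: p̂(1−p̂)/n + z²/(4n²) = 0.000116433 + 0.000000346 = 0.000116779.
Half-width = z·√(radicand)/denom = 1.960·0.010806/1.002307 = 0.02113.
So the interval runs from 0.2425 to 0.2847.

(0.2425, 0.2847)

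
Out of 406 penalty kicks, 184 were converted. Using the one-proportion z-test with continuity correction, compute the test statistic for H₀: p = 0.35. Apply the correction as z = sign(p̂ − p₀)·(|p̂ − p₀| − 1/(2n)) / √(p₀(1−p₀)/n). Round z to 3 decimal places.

Sample proportion p̂ = 184/406 = 0.45320. p̂ − p₀ = 0.103202.
Continuity correction 1/(2n) = 1/812 = 0.001232.
Corrected numerator: |0.103202| − 0.001232 = 0.101970.
SE₀ = √(0.35·0.65/406) = 0.023672.
z = +0.101970/0.023672 = 4.308.

z = 4.308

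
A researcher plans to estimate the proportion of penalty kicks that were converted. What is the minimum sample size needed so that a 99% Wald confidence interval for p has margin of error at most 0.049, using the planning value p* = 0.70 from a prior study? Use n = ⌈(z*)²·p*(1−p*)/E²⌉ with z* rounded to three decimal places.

n = 581

The 99% critical value is z* = 2.576.
p*(1−p*) = 0.2100.
Required n before rounding: 6.635776 × 0.2100 / 0.049² = 580.389.
Rounding up, n = 581.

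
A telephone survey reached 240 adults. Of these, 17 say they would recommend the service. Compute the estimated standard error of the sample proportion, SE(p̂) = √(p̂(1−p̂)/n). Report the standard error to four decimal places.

SE = 0.0166

p̂ = 17/240 = 0.07083.
p̂(1−p̂) = 0.065813.
SE = √(0.065813/240) = 0.0166.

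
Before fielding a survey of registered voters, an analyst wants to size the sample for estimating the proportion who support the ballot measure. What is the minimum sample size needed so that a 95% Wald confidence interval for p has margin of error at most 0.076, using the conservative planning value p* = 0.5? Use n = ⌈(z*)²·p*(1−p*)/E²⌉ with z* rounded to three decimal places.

n = 167

The 95% critical value is z* = 1.960.
p*(1−p*) = 0.50·0.50 = 0.2500.
(z*)²·p*(1−p*)/E² = 3.841600·0.2500/0.005776 = 166.274.
Rounding up, n = 167.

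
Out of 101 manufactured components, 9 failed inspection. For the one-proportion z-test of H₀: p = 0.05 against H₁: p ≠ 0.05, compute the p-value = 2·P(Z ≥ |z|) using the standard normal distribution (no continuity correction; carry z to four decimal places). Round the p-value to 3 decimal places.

p̂ = 9/101 = 0.08911.
Null standard error: √(0.05·0.95/101) = √0.000470297 = 0.021686.
Test statistic (full precision, shown to 4 dp): z = (9/101 − 0.05)/SE₀ ≈ 1.8034.
From the standard normal, 2·P(Z ≥ |z|) = 0.071.

p-value = 0.071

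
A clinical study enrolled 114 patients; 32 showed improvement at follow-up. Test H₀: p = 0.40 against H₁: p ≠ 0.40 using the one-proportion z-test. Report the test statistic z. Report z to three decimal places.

z = -2.600

The sample proportion is 32/114 = 0.28070.
Under H₀, SE = √(p₀(1−p₀)/n) = √(0.40·0.60/114) = √0.002105263 = 0.045883.
z = (0.28070 − 0.40)/0.045883 = -0.11930/0.045883 = -2.600.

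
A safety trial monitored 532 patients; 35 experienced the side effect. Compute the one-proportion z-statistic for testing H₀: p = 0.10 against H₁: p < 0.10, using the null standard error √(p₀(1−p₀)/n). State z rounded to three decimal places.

z = -2.630

With x = 35 successes in n = 532, p̂ = 0.06579.
SE₀ = √(0.10·0.90/532) = 0.013007.
z = (0.06579 − 0.10)/0.013007 = -0.03421/0.013007 = -2.630.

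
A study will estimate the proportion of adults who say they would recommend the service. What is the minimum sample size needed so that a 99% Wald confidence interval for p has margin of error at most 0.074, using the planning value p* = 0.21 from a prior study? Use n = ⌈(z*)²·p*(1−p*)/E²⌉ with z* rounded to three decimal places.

n = 202

The 99% critical value is z* = 2.576.
p*(1−p*) = 0.1659.
Required n before rounding: 6.635776 × 0.1659 / 0.074² = 201.036.
⌈201.036⌉ = 202.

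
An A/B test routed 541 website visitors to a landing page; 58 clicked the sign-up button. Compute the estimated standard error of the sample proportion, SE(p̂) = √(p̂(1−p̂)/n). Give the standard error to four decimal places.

SE = 0.0133

p̂ = 58/541 = 0.10721.
p̂(1−p̂) = 0.10721·0.89279 = 0.095716.
Dividing by n and taking the root: √0.000176924 = 0.0133.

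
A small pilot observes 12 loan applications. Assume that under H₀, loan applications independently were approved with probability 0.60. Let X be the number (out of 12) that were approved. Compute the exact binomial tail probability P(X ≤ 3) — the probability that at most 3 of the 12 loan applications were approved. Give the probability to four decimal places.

X ~ Binomial(n=12, p=0.60).
P(X ≤ 3) = C(12,0)·0.60^0·0.40^12 + C(12,1)·0.60^1·0.40^11 + C(12,2)·0.60^2·0.40^10 + C(12,3)·0.60^3·0.40^9.
= 0.000017 + 0.000302 + 0.002491 + 0.012457 = 0.0153.

P = 0.0153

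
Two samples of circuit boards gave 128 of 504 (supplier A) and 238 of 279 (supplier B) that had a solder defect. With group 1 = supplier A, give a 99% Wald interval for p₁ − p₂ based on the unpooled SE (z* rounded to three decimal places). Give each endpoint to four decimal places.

(-0.6731, -0.5251)

p̂₁ = 0.25397, p̂₂ = 0.85305, so the observed difference is -0.59908.
SE = √(0.000375929 + 0.000449312) = √0.000825241 = 0.028727.
For 99% confidence, z* = 2.576. Margin = 2.576·0.028727 = 0.07400.
CI: -0.59908 ± 0.07400 = (-0.6731, -0.5251).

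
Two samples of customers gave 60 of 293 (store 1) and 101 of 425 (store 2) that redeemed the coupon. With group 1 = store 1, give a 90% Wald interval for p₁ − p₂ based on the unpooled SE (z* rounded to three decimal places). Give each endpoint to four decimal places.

p̂₁ = 0.20478, p̂₂ = 0.23765, so the observed difference is -0.03287.
Unpooled SE = √(p̂₁(1−p̂₁)/n₁ + p̂₂(1−p̂₂)/n₂) = √(0.000555782 + 0.000426285) = 0.031338.
z* = 1.645 at the 90% level. Margin of error = 0.05155.
CI: -0.03287 ± 0.05155 = (-0.0844, 0.0187).

(-0.0844, 0.0187)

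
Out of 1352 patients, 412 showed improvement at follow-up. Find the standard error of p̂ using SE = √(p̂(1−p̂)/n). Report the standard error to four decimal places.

SE = 0.0125

p̂ = 412/1352 = 0.30473.
p̂(1−p̂) = 0.30473·0.69527 = 0.211870.
SE = √(0.211870/1352) = √0.000156709 = 0.0125.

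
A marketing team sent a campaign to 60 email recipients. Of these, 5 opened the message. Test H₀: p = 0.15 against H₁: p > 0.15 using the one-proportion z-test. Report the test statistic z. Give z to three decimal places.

Sample proportion p̂ = 5/60 = 0.08333.
Under H₀, SE = √(p₀(1−p₀)/n) = √(0.15·0.85/60) = √0.002125000 = 0.046098.
z = (0.08333 − 0.15)/0.046098 = -0.06667/0.046098 = -1.446.

z = -1.446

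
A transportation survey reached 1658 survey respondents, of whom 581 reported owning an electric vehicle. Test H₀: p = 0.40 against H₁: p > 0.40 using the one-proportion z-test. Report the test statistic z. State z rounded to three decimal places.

z = -4.121

Sample proportion p̂ = 581/1658 = 0.35042.
Under H₀, SE = √(p₀(1−p₀)/n) = √(0.40·0.60/1658) = √0.000144753 = 0.012031.
z = (0.35042 − 0.40)/0.012031 = -0.04958/0.012031 = -4.121.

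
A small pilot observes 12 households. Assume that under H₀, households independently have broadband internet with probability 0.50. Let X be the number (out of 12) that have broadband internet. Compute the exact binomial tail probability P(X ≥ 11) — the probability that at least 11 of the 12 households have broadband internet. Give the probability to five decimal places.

P = 0.00317

X ~ Binomial(n=12, p=0.50).
P(X ≥ 11) = C(12,11)·0.50^11·0.50^1 + C(12,12)·0.50^12·0.50^0.
= 0.002930 + 0.000244 = 0.00317.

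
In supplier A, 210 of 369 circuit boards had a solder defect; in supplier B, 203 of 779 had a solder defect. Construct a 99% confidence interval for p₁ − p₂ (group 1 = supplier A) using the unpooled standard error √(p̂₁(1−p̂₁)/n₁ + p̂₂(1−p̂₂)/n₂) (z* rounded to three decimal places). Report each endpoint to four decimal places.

p̂₁ = 0.56911, p̂₂ = 0.26059, so the observed difference is 0.30852.
SE = √(0.000664565 + 0.000247347) = √0.000911912 = 0.030198.
The 99% critical value is z* = 2.576. Margin of error = 0.07779.
Interval: 0.30852 ± 0.07779 → (0.2307, 0.3863).

(0.2307, 0.3863)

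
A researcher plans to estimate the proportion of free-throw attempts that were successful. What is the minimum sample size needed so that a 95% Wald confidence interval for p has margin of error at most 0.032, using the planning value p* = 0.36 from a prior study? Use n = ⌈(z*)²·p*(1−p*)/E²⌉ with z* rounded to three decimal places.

The 95% critical value is z* = 1.960.
p*(1−p*) = 0.2304.
(z*)²·p*(1−p*)/E² = 3.841600·0.2304/0.001024 = 864.360.
Rounding up, n = 865.

n = 865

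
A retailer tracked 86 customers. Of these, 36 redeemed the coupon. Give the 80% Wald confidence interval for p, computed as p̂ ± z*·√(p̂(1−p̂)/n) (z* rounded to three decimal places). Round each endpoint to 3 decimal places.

(0.350, 0.487)

The sample proportion is 36/86 = 0.41860.
SE = √(p̂(1−p̂)/n) = √(0.243375/86) = 0.053197.
z* = 1.282 at the 80% level.
Margin = 1.282·0.053197 = 0.06820.
So the interval runs from 0.350 to 0.487.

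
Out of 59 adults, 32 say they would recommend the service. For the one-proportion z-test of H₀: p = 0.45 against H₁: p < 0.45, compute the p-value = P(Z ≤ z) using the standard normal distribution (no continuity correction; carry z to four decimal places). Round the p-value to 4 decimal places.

Sample proportion p̂ = 32/59 = 0.54237.
SE₀ = √(0.45·0.55/59) = 0.064768.
z = (p̂ − p₀)/SE = (32/59 − 0.45)/0.064768 ≈ 1.4262.
p-value = P(Z ≤ z) with z = 1.4262 → 0.9231.

p-value = 0.9231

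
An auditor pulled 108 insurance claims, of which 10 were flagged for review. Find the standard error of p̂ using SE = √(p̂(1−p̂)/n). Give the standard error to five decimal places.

SE = 0.02789

Sample proportion p̂ = 10/108 = 0.09259.
p̂(1−p̂) = 0.084017.
Dividing by n and taking the root: √0.000777935 = 0.02789.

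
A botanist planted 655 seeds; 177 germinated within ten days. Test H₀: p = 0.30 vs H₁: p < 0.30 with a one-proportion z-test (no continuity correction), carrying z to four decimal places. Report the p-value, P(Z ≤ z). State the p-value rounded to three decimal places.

p-value = 0.048

With x = 177 successes in n = 655, p̂ = 0.27023.
Under H₀, SE = √(p₀(1−p₀)/n) = √(0.30·0.70/655) = √0.000320611 = 0.017906.
Test statistic (full precision, shown to 4 dp): z = (177/655 − 0.30)/SE₀ ≈ -1.6627.
p-value = P(Z ≤ z) with z = -1.6627 → 0.048.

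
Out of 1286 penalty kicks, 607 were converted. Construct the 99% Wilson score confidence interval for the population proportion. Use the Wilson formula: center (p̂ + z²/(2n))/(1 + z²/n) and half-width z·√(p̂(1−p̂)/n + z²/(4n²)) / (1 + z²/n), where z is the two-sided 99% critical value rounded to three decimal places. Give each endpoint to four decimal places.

(0.4364, 0.5079)

p̂ = 607/1286 = 0.47201; z = 2.576, so z² = 6.635776.
Denominator 1 + z²/n = 1 + 6.635776/1286 = 1.005160.
Center = (0.47201 + 0.002580)/1.005160 = 0.47215.
Radicand: p̂(1−p̂)/n + z²/(4n²) = 0.000193792 + 0.000001003 = 0.000194795.
Half-width = 2.576·√0.000194795/1.005160 = 0.03577.
CI: 0.47215 ± 0.03577 = (0.4364, 0.5079).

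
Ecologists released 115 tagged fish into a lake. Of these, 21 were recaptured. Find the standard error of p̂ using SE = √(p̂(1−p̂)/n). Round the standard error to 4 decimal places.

With x = 21 successes in n = 115, p̂ = 0.18261.
p̂(1−p̂) = 0.18261·0.81739 = 0.149264.
SE = √(0.149264/115) = √0.001297948 = 0.0360.

SE = 0.0360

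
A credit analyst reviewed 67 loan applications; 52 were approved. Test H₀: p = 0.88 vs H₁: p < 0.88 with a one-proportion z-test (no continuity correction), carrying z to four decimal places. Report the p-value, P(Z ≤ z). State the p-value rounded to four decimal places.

p-value = 0.0044

Sample proportion p̂ = 52/67 = 0.77612.
SE₀ = √(0.88·0.12/67) = 0.039700.
z = (p̂ − p₀)/SE = (52/67 − 0.88)/0.039700 ≈ -2.6166.
p-value = P(Z ≤ z) with z = -2.6166 → 0.0044.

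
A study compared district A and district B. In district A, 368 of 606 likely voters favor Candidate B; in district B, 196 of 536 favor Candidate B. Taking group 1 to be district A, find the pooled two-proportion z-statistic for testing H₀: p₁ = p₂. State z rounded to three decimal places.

Sample proportions: p̂₁ = 368/606 = 0.60726 and p̂₂ = 196/536 = 0.36567.
Pooled p̂ = (368+196)/(606+536) = 564/1142 = 0.49387.
Pooled SE = √[0.2499624·0.00351584] ≈ 0.029645.
z = (p̂₁ − p̂₂)/SE = (0.60726 − 0.36567)/0.029645 = 0.24159/0.029645 = 8.149.

z = 8.149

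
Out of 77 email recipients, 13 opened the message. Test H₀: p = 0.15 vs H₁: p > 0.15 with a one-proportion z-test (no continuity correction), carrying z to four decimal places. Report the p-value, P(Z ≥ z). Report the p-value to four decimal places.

p-value = 0.3218

The sample proportion is 13/77 = 0.16883.
Under H₀, SE = √(p₀(1−p₀)/n) = √(0.15·0.85/77) = √0.001655844 = 0.040692.
Test statistic (full precision, shown to 4 dp): z = (13/77 − 0.15)/SE₀ ≈ 0.4628.
From the standard normal, P(Z ≥ z) = 0.3218.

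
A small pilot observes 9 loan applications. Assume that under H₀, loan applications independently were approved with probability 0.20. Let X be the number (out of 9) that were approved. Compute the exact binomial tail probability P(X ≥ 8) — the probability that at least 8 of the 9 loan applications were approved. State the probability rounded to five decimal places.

P = 0.00002

X ~ Binomial(n=9, p=0.20).
P(X ≥ 8) = C(9,8)·0.20^8·0.80^1 + C(9,9)·0.20^9·0.80^0.
= 0.000018 + 0.000001 = 0.00002.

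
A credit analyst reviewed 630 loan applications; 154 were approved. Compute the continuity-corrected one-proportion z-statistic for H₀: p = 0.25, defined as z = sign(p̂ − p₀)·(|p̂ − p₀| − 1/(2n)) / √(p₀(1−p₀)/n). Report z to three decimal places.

z = -0.276

The sample proportion is 154/630 = 0.24444. p̂ − p₀ = -0.005556.
Continuity correction 1/(2n) = 1/1260 = 0.000794.
Corrected numerator: |-0.005556| − 0.000794 = 0.004762.
Under H₀, SE = √(p₀(1−p₀)/n) = √(0.25·0.75/630) = √0.000297619 = 0.017252.
z = −0.004762/0.017252 = -0.276.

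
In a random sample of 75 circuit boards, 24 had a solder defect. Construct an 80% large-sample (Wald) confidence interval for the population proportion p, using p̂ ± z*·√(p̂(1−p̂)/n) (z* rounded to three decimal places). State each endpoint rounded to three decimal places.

Sample proportion p̂ = 24/75 = 0.32000.
Standard error of p̂: √(0.217600/75) = √0.002901333 = 0.053864.
z* = 1.282 at the 80% level.
Margin of error: 1.282 × 0.053864 = 0.06905.
Interval: 0.32000 ± 0.06905 → (0.251, 0.389).

(0.251, 0.389)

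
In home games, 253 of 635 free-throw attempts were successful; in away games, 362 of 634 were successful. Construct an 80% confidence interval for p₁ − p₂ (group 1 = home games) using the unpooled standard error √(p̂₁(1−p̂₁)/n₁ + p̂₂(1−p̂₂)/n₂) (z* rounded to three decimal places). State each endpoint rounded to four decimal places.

p̂₁ = 0.39843, p̂₂ = 0.57098, so the observed difference is -0.17255.
SE = √(0.000377453 + 0.000386376) = √0.000763829 = 0.027637.
z* = 1.282 at the 80% level. Margin = 1.282·0.027637 = 0.03543.
Interval: -0.17255 ± 0.03543 → (-0.2080, -0.1371).

(-0.2080, -0.1371)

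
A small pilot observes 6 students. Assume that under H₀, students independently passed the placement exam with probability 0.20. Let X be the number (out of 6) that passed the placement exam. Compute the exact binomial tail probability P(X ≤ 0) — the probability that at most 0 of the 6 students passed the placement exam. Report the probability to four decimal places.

P = 0.2621

X ~ Binomial(n=6, p=0.20).
P(X ≤ 0) = C(6,0)·0.20^0·0.80^6.
= 0.262144 = 0.2621.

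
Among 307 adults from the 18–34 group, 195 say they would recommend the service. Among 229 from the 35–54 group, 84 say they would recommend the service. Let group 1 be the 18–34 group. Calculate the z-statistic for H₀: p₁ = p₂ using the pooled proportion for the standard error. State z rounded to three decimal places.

z = 6.152

p̂₁ = 195/307 = 0.63518, p̂₂ = 84/229 = 0.36681.
Pooled p̂ = (195+84)/(307+229) = 279/536 = 0.52052.
SE = √[p̂(1−p̂)(1/n₁+1/n₂)] = √[0.52052·0.47948·(1/307+1/229)] ≈ 0.043621.
z = (p̂₁ − p̂₂)/SE = (0.63518 − 0.36681)/0.043621 = 0.26837/0.043621 = 6.152.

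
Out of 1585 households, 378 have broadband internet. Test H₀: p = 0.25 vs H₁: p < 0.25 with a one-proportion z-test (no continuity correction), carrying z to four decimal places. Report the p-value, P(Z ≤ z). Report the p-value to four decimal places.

p-value = 0.1449

Sample proportion p̂ = 378/1585 = 0.23849.
Under H₀, SE = √(p₀(1−p₀)/n) = √(0.25·0.75/1585) = √0.000118297 = 0.010876.
z = (p̂ − p₀)/SE = (378/1585 − 0.25)/0.010876 ≈ -1.0586.
From the standard normal, P(Z ≤ z) = 0.1449.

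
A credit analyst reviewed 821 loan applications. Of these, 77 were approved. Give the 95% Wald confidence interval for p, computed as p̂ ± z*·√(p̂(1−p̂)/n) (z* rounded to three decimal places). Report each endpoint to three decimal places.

(0.074, 0.114)

p̂ = 77/821 = 0.09379.
SE = √(p̂(1−p̂)/n) = √(0.084992/821) = 0.010175.
For 95% confidence, z* = 1.960.
Margin = 1.960·0.010175 = 0.01994.
CI: 0.09379 ± 0.01994 = (0.074, 0.114).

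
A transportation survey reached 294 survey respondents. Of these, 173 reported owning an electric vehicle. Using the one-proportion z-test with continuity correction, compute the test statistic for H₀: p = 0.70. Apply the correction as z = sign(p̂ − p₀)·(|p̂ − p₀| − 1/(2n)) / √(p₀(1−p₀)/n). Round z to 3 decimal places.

z = -4.111

p̂ = 173/294 = 0.58844. p̂ − p₀ = -0.111565.
1/(2n) = 0.001701.
Corrected numerator: |-0.111565| − 0.001701 = 0.109864.
SE₀ = √(0.70·0.30/294) = 0.026726.
z = −0.109864/0.026726 = -4.111.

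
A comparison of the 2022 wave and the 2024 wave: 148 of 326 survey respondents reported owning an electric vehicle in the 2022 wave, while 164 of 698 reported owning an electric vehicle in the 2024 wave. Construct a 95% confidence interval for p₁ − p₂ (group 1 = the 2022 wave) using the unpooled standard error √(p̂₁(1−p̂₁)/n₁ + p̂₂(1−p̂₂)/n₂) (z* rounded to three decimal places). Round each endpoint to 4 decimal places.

p̂₁ = 0.45399, p̂₂ = 0.23496, so the observed difference is 0.21903.
SE = √(0.000760377 + 0.000257525) = √0.001017902 = 0.031905.
The 95% critical value is z* = 1.960. Margin = 1.960·0.031905 = 0.06253.
CI: 0.21903 ± 0.06253 = (0.1565, 0.2816).

(0.1565, 0.2816)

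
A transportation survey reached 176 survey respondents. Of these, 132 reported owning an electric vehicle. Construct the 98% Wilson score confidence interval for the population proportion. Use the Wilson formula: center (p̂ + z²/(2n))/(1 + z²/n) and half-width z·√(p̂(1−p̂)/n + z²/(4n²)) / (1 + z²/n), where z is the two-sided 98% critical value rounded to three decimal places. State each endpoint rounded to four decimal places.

Here p̂ = 132/176 = 0.75000 and z = 2.326 (z² = 5.410276).
1 + z²/n = 1.030740.
Adjusted center: (0.75000 + z²/(2n))/1.030740 = 0.74254.
Radicand: p̂(1−p̂)/n + z²/(4n²) = 0.001065341 + 0.000043665 = 0.001109006.
Half-width = 2.326·√0.001109006/1.030740 = 0.07515.
CI: 0.74254 ± 0.07515 = (0.6674, 0.8177).

(0.6674, 0.8177)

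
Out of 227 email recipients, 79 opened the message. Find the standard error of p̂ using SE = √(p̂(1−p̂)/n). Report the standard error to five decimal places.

SE = 0.03162

p̂ = 79/227 = 0.34802.
p̂(1−p̂) = 0.34802·0.65198 = 0.226902.
SE = √(0.226902/227) = √0.000999568 = 0.03162.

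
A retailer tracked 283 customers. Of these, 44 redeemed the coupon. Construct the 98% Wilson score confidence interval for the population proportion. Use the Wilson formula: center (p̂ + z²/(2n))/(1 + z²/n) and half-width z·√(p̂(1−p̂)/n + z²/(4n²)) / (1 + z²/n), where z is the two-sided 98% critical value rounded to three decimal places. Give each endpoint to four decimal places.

Here p̂ = 44/283 = 0.15548 and z = 2.326 (z² = 5.410276).
1 + z²/n = 1.019118.
Adjusted center: (0.15548 + z²/(2n))/1.019118 = 0.16194.
Radicand: p̂(1−p̂)/n + z²/(4n²) = 0.000463971 + 0.000016888 = 0.000480859.
Half-width = 2.326·√0.000480859/1.019118 = 0.05005.
Interval: 0.16194 ± 0.05005 → (0.1119, 0.2120).

(0.1119, 0.2120)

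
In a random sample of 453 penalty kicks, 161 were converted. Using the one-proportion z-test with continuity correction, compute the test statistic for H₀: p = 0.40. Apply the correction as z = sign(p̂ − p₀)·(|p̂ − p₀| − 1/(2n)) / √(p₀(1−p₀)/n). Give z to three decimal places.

z = -1.889

The sample proportion is 161/453 = 0.35541. p̂ − p₀ = -0.044592.
Continuity correction 1/(2n) = 1/906 = 0.001104.
Corrected numerator: |-0.044592| − 0.001104 = 0.043488.
SE₀ = √(0.40·0.60/453) = 0.023017.
z = −0.043488/0.023017 = -1.889.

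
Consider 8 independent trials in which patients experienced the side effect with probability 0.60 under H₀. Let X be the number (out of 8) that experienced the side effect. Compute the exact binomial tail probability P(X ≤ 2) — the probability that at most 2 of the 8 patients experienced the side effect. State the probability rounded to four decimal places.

X ~ Binomial(n=8, p=0.60).
P(X ≤ 2) = C(8,0)·0.60^0·0.40^8 + C(8,1)·0.60^1·0.40^7 + C(8,2)·0.60^2·0.40^6.
= 0.000655 + 0.007864 + 0.041288 = 0.0498.

P = 0.0498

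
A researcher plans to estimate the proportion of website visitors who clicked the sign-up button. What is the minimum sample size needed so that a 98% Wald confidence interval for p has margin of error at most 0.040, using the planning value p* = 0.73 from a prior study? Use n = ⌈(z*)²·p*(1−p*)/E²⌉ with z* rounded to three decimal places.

The 98% critical value is z* = 2.326.
p*(1−p*) = 0.1971.
(z*)²·p*(1−p*)/E² = 5.410276·0.1971/0.001600 = 666.478.
⌈666.478⌉ = 667.

n = 667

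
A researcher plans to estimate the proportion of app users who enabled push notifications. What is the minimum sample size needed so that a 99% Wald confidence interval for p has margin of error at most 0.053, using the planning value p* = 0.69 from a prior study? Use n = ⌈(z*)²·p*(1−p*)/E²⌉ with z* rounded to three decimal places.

z* = 2.576 at the 99% level.
p*(1−p*) = 0.2139.
(z*)²·p*(1−p*)/E² = 6.635776·0.2139/0.002809 = 505.302.
Rounding up, n = 506.

n = 506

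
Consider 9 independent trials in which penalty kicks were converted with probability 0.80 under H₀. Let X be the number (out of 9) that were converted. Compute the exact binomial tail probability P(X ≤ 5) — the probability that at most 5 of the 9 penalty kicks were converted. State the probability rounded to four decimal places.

P = 0.0856

X ~ Binomial(n=9, p=0.80).
P(X ≤ 5) = Σ_{j=0}^{5} C(9,j)·0.80^j·0.20^{9−j}.
= 0.000001 + 0.000018 + 0.000295 + 0.002753 + 0.016515 + 0.066060 = 0.0856.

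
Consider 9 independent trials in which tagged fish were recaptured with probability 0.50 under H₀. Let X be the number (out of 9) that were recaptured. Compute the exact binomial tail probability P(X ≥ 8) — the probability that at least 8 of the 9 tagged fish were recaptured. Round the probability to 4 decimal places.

P = 0.0195

X ~ Binomial(n=9, p=0.50).
P(X ≥ 8) = C(9,8)·0.50^8·0.50^1 + C(9,9)·0.50^9·0.50^0.
= 0.017578 + 0.001953 = 0.0195.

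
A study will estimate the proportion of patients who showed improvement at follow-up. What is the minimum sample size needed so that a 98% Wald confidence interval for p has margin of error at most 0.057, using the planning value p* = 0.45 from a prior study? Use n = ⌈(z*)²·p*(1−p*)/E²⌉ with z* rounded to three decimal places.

z* = 2.326 at the 98% level.
p*(1−p*) = 0.45·0.55 = 0.2475.
(z*)²·p*(1−p*)/E² = 5.410276·0.2475/0.003249 = 412.140.
Rounding up, n = 413.

n = 413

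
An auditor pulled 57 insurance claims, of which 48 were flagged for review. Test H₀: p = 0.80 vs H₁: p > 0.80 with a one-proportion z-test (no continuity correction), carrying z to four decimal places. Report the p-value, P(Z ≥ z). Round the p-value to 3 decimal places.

p-value = 0.213

Sample proportion p̂ = 48/57 = 0.84211.
Null standard error: √(0.80·0.20/57) = √0.002807018 = 0.052981.
z = (p̂ − p₀)/SE = (48/57 − 0.80)/0.052981 ≈ 0.7947.
From the standard normal, P(Z ≥ z) = 0.213.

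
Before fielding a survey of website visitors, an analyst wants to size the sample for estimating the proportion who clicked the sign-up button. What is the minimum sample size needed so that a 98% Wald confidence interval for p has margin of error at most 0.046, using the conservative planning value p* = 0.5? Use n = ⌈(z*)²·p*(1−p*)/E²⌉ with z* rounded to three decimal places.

n = 640

For 98% confidence, z* = 2.326.
p*(1−p*) = 0.50·0.50 = 0.2500.
(z*)²·p*(1−p*)/E² = 5.410276·0.2500/0.002116 = 639.210.
Rounding up, n = 640.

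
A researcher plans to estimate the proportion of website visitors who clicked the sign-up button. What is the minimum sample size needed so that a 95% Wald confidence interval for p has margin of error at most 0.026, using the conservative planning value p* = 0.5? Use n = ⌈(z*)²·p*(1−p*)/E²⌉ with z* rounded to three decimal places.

For 95% confidence, z* = 1.960.
p*(1−p*) = 0.2500.
Required n before rounding: 3.841600 × 0.2500 / 0.026² = 1420.710.
⌈1420.710⌉ = 1421.

n = 1421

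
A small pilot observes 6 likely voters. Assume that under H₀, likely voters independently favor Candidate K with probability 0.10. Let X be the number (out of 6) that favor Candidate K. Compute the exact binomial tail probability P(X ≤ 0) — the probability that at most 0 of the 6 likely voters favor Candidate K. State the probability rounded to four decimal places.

P = 0.5314

X is binomial with n = 6 and p = 0.10.
P(X ≤ 0) = C(6,0)·0.10^0·0.90^6.
= 0.531441 = 0.5314.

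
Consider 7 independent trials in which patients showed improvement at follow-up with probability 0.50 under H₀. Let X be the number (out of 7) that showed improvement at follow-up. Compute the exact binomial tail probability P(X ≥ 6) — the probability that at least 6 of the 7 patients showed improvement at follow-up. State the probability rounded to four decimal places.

X is binomial with n = 7 and p = 0.50.
P(X ≥ 6) = C(7,6)·0.50^6·0.50^1 + C(7,7)·0.50^7·0.50^0.
= 0.054688 + 0.007812 = 0.0625.

P = 0.0625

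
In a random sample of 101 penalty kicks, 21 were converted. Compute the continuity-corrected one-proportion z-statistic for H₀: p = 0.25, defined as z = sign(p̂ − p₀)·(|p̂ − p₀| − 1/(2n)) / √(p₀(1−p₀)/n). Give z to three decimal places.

The sample proportion is 21/101 = 0.20792. p̂ − p₀ = -0.042079.
Continuity correction 1/(2n) = 1/202 = 0.004950.
Corrected numerator: |-0.042079| − 0.004950 = 0.037129.
Null standard error: √(0.25·0.75/101) = √0.001856436 = 0.043086.
z = −0.037129/0.043086 = -0.862.

z = -0.862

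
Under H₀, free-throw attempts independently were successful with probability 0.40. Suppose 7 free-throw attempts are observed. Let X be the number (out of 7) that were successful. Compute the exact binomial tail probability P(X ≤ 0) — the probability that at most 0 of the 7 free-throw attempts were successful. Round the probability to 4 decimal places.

X is binomial with n = 7 and p = 0.40.
P(X ≤ 0) = C(7,0)·0.40^0·0.60^7.
= 0.027994 = 0.0280.

P = 0.0280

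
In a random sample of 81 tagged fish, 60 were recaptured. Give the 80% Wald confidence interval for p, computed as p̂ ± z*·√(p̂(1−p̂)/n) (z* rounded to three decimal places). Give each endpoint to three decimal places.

The sample proportion is 60/81 = 0.74074.
SE = √(p̂(1−p̂)/n) = √(0.192044/81) = 0.048692.
The 80% critical value is z* = 1.282.
Margin of error: 1.282 × 0.048692 = 0.06242.
Interval: 0.74074 ± 0.06242 → (0.678, 0.803).

(0.678, 0.803)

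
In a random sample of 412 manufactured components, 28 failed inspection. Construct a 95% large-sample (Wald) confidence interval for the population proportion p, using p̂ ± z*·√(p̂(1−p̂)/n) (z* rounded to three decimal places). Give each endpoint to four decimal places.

(0.0437, 0.0923)

p̂ = 28/412 = 0.06796.
Standard error of p̂: √(0.063342/412) = √0.000153744 = 0.012399.
z* = 1.960 at the 95% level.
Margin of error: 1.960 × 0.012399 = 0.02430.
CI: 0.06796 ± 0.02430 = (0.0437, 0.0923).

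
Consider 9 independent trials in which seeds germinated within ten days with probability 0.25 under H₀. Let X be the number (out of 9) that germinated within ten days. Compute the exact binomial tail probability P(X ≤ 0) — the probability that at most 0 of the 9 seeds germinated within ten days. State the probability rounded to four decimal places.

X is binomial with n = 9 and p = 0.25.
P(X ≤ 0) = C(9,0)·0.25^0·0.75^9.
= 0.075085 = 0.0751.

P = 0.0751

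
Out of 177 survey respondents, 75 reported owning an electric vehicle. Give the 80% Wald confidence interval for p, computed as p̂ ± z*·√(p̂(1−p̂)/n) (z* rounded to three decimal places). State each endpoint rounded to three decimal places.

(0.376, 0.471)

p̂ = 75/177 = 0.42373.
Standard error of p̂: √(0.244183/177) = √0.001379563 = 0.037142.
For 80% confidence, z* = 1.282.
Margin of error: 1.282 × 0.037142 = 0.04762.
Interval: 0.42373 ± 0.04762 → (0.376, 0.471).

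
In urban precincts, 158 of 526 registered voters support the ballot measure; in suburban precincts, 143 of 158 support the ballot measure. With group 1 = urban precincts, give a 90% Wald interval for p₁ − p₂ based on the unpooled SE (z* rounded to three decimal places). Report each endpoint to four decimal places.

p̂₁ = 158/526 = 0.30038, p̂₂ = 143/158 = 0.90506; p̂₁ − p̂₂ = -0.60468.
SE = √(0.000399528 + 0.000543821) = √0.000943349 = 0.030714.
For 90% confidence, z* = 1.645. Margin of error = 0.05052.
So the interval runs from -0.6552 to -0.5542.

(-0.6552, -0.5542)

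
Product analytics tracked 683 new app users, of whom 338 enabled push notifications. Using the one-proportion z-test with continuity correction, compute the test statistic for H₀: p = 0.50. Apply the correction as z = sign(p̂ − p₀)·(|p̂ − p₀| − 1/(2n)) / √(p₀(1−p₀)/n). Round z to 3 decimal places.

Sample proportion p̂ = 338/683 = 0.49488. p̂ − p₀ = -0.005124.
1/(2n) = 0.000732.
Corrected numerator: |-0.005124| − 0.000732 = 0.004392.
Null standard error: √(0.50·0.50/683) = √0.000366032 = 0.019132.
z = (−)0.004392/0.019132 = -0.230.

z = -0.230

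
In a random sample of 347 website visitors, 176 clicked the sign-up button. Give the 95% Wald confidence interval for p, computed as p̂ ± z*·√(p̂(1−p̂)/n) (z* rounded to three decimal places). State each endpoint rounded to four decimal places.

(0.4546, 0.5598)

With x = 176 successes in n = 347, p̂ = 0.50720.
Standard error of p̂: √(0.249948/347) = √0.000720312 = 0.026839.
The 95% critical value is z* = 1.960.
Margin of error: 1.960 × 0.026839 = 0.05260.
CI: 0.50720 ± 0.05260 = (0.4546, 0.5598).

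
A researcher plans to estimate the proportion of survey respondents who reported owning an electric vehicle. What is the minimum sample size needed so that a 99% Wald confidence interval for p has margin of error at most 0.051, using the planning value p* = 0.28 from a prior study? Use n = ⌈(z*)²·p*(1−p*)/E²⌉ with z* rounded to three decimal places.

n = 515

z* = 2.576 at the 99% level.
p*(1−p*) = 0.2016.
Required n before rounding: 6.635776 × 0.2016 / 0.051² = 514.330.
Rounding up, n = 515.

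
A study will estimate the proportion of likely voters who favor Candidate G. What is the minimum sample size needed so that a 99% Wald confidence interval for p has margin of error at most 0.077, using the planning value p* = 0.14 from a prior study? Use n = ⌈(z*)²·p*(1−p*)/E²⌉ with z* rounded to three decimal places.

n = 135

For 99% confidence, z* = 2.576.
p*(1−p*) = 0.14·0.86 = 0.1204.
Required n before rounding: 6.635776 × 0.1204 / 0.077² = 134.752.
Rounding up, n = 135.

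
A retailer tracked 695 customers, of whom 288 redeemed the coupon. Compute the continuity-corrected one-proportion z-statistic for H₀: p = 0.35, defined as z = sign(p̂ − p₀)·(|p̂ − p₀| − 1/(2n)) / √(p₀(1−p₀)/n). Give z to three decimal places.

z = 3.519

With x = 288 successes in n = 695, p̂ = 0.41439. p̂ − p₀ = 0.064388.
Continuity correction 1/(2n) = 1/1390 = 0.000719.
Corrected numerator: |0.064388| − 0.000719 = 0.063669.
SE₀ = √(0.35·0.65/695) = 0.018092.
z = +0.063669/0.018092 = 3.519.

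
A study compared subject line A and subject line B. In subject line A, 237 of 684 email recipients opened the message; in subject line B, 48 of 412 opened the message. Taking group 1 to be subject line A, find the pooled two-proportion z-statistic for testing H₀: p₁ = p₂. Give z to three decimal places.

z = 8.407

Sample proportions: p̂₁ = 237/684 = 0.34649 and p̂₂ = 48/412 = 0.11650.
Pooled p̂ = (237+48)/(684+412) = 285/1096 = 0.26004.
Pooled SE = √[0.1924175·0.00388917] ≈ 0.027356.
z = (p̂₁ − p̂₂)/SE = (0.34649 − 0.11650)/0.027356 = 0.22999/0.027356 = 8.407.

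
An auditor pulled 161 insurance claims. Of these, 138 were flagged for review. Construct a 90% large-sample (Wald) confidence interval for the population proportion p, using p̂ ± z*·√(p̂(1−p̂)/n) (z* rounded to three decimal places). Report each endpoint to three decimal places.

The sample proportion is 138/161 = 0.85714.
SE(p̂) = √(0.85714·0.14286/161) = 0.027578.
The 90% critical value is z* = 1.645.
Margin of error: 1.645 × 0.027578 = 0.04537.
So the interval runs from 0.812 to 0.903.

(0.812, 0.903)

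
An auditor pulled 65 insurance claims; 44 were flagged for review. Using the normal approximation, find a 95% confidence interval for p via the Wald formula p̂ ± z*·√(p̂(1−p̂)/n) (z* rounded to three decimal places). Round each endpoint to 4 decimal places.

(0.5632, 0.7906)

The sample proportion is 44/65 = 0.67692.
Standard error of p̂: √(0.218698/65) = √0.003364588 = 0.058005.
For 95% confidence, z* = 1.960.
Margin = 1.960·0.058005 = 0.11369.
Interval: 0.67692 ± 0.11369 → (0.5632, 0.7906).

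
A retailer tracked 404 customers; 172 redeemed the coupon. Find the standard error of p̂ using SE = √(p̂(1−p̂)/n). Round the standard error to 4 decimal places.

SE = 0.0246

Sample proportion p̂ = 172/404 = 0.42574.
p̂(1−p̂) = 0.42574·0.57426 = 0.244485.
Dividing by n and taking the root: √0.000605161 = 0.0246.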